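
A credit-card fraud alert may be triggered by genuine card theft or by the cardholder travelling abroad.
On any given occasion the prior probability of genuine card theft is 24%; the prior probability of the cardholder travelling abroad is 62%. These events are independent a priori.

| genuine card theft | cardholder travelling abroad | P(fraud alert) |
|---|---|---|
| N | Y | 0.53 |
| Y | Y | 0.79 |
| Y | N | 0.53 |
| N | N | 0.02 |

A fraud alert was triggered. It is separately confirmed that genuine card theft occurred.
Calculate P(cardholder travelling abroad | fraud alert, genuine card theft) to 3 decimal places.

P(cardholder travelling abroad | fraud alert, genuine card theft) ≈ 0.709

Enumerate both values of cardholder travelling abroad and weight by the priors:
  P(fraud alert | genuine card theft) = 0.53*0.38 + 0.79*0.62
        = 0.201400 + 0.489800 = 0.691200
The terms with cardholder travelling abroad present sum to 0.489800, so
  P(cardholder travelling abroad | fraud alert, genuine card theft) = 0.489800 / 0.691200 ≈ 0.709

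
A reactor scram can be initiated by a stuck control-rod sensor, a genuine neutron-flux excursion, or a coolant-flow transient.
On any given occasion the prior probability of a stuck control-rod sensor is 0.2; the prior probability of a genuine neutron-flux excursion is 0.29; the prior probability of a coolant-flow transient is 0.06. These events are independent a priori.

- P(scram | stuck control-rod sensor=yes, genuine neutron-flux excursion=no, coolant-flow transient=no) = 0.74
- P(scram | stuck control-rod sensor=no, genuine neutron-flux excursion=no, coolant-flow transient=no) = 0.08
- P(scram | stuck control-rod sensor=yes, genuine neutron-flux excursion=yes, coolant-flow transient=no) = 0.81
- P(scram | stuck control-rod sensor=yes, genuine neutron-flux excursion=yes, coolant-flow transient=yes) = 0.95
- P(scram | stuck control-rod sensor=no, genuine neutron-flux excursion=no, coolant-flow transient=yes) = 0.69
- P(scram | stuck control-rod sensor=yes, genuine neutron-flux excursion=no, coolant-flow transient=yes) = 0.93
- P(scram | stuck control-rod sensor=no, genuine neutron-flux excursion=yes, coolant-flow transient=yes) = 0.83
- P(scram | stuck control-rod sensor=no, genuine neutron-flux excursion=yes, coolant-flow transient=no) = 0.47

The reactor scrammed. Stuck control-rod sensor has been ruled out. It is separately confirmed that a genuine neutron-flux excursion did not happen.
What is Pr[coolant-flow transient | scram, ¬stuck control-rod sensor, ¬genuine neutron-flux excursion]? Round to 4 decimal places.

Weight on coolant-flow transient=true, given the evidence: 0.69·0.06 = 0.041400
Normalizer over all consistent configurations: 0.08·0.94 + 0.69·0.06 = 0.116600
P(coolant-flow transient | scram, ¬stuck control-rod sensor, ¬genuine neutron-flux excursion) = 0.041400/0.116600 ≈ 0.3551

Pr[coolant-flow transient | scram, ¬stuck control-rod sensor, ¬genuine neutron-flux excursion] ≈ 0.3551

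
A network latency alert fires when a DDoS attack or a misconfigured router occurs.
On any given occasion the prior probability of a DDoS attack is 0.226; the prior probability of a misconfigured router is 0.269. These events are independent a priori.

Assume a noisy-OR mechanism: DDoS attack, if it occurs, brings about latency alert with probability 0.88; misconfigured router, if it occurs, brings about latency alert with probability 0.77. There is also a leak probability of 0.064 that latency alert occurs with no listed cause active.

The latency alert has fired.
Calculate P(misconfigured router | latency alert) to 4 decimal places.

P(misconfigured router | latency alert) ≈ 0.5490

Under noisy-OR, P(latency alert | causes) = 1 − (1−0.064)·∏(1−qᵢ) over the active causes.
Enumerate the 4 (DDoS attack, misconfigured router) configurations and weight by the priors:
  P(latency alert) = 0.064×0.774×0.731 + 0.78472×0.774×0.269 + 0.88768×0.226×0.731 + 0.974166×0.226×0.269
        = 0.036211 + 0.163383 + 0.146650 + 0.059223 = 0.405467
Keeping only the misconfigured router-present terms gives 0.222606, so
  P(misconfigured router | latency alert) = 0.222606 / 0.405467 ≈ 0.5490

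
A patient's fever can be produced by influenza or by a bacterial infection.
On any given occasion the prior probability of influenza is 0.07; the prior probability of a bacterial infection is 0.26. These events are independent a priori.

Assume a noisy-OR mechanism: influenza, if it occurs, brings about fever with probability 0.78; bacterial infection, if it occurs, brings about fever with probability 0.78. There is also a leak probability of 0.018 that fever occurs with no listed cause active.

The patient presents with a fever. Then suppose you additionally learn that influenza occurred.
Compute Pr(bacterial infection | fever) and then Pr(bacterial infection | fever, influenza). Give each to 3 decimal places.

Pr(bacterial infection | fever) ≈ 0.796; Pr(bacterial infection | fever, influenza) ≈ 0.299

Under noisy-OR, P(fever | causes) = 1 − (1−0.018)·∏(1−qᵢ) over the active causes.
By total probability over the 4 (influenza, bacterial infection) configurations:
  P(fever) = 0.018*0.93*0.74 + 0.78396*0.93*0.26 + 0.78396*0.07*0.74 + 0.952471*0.07*0.26
        = 0.012388 + 0.189562 + 0.040609 + 0.017335 = 0.259894
Keeping only the bacterial infection-present terms gives 0.206897, so
  P(bacterial infection | fever) = 0.206897 / 0.259894 ≈ 0.796

Now also conditioning on influenza=true:
Enumerate both values of bacterial infection and weight by the priors:
  P(fever | influenza) = 0.78396*0.74 + 0.952471*0.26
        = 0.580130 + 0.247642 = 0.827772
Configurations with bacterial infection contribute 0.247642, so
  P(bacterial infection | fever, influenza) = 0.247642 / 0.827772 ≈ 0.299
This is intercausal reasoning (explaining away): once influenza accounts for the fever, bacterial infection becomes less likely.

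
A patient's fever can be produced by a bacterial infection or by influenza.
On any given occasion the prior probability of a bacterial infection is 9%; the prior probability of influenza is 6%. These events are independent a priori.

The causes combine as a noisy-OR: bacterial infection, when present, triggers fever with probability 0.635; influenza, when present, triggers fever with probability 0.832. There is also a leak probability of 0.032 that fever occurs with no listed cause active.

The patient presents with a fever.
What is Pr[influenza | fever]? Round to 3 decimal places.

Pr[influenza | fever] ≈ 0.382

Under noisy-OR, P(fever | causes) = 1 − (1−0.032)·∏(1−qᵢ) over the active causes.
Weight on influenza=true, given the evidence: 0.045721 + 0.005079 = 0.050800
The normalizing constant is 0.032·0.91·0.94 + 0.837376·0.91·0.06 + 0.64668·0.09·0.94 + 0.940642·0.09·0.06 = 0.132882
Posterior = 0.050800 / 0.132882 ≈ 0.382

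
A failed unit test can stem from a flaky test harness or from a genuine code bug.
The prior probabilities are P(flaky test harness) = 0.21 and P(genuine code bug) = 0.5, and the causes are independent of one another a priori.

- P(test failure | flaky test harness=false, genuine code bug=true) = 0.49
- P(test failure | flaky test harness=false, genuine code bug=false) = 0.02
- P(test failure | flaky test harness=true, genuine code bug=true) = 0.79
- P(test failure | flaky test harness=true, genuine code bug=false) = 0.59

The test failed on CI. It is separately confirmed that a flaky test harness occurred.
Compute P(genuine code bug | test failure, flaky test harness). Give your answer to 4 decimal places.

Weight on genuine code bug=true, given the evidence: 0.79*0.5 = 0.395000
Normalizer over all consistent configurations: 0.59*0.5 + 0.79*0.5 = 0.690000
Posterior = 0.395000 / 0.690000 ≈ 0.5725

P(genuine code bug | test failure, flaky test harness) ≈ 0.5725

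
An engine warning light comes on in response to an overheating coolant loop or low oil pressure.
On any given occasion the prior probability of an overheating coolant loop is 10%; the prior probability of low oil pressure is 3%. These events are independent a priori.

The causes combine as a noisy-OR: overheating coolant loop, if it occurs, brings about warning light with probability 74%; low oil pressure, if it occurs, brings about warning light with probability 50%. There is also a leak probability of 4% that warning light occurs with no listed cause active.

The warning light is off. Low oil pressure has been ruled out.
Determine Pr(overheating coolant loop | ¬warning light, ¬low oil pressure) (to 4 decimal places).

Pr(overheating coolant loop | ¬warning light, ¬low oil pressure) ≈ 0.0281

Under noisy-OR, P(warning light | causes) = 1 − (1−0.04)·∏(1−qᵢ) over the active causes.
P(¬warning light | ¬low oil pressure) = 0.96×0.9 + 0.2496×0.1 = 0.864000 + 0.024960 = 0.888960
Restricting to configurations with overheating coolant loop present: 0.2496×0.1 = 0.024960.
P(overheating coolant loop | ¬warning light, ¬low oil pressure) = 0.024960 / 0.888960 ≈ 0.0281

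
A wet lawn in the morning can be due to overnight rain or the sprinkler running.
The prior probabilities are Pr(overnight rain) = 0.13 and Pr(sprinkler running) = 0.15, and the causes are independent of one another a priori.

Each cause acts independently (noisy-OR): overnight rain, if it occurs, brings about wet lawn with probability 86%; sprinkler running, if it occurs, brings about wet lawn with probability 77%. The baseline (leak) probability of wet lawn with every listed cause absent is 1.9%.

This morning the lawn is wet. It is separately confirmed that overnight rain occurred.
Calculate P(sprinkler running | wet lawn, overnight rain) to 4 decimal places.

Under noisy-OR, P(wet lawn | causes) = 1 − (1−0.019)·∏(1−qᵢ) over the active causes.
P(wet lawn | overnight rain) = 0.86266×0.85 + 0.968412×0.15 = 0.733261 + 0.145262 = 0.878523
Of this, 0.145262 comes from 0.968412×0.15 (the sprinkler running=true cases).
So P(sprinkler running | wet lawn, overnight rain) = 0.145262/0.878523 ≈ 0.1653.

P(sprinkler running | wet lawn, overnight rain) ≈ 0.1653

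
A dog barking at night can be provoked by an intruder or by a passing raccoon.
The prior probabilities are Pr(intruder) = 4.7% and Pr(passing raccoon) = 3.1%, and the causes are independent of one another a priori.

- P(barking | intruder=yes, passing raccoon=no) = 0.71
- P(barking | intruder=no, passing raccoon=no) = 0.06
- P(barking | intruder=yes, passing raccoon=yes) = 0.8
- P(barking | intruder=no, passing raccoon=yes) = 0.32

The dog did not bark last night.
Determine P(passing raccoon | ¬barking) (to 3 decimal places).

Weight on passing raccoon=true, given the evidence: 0.020089 + 0.000291 = 0.020380
Denominator P(¬barking): 0.94·0.953·0.969 + 0.68·0.953·0.031 + 0.29·0.047·0.969 + 0.2·0.047·0.031 = 0.901637
P(passing raccoon | ¬barking) = 0.020380/0.901637 ≈ 0.023

P(passing raccoon | ¬barking) ≈ 0.023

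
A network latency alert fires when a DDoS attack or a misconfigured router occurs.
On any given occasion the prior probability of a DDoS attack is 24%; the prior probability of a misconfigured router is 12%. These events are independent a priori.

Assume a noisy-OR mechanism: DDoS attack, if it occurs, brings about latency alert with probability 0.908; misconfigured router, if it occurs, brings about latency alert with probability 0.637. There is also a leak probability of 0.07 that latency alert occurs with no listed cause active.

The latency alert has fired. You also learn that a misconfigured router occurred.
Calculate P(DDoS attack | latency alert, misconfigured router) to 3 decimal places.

P(DDoS attack | latency alert, misconfigured router) ≈ 0.316

Under noisy-OR, P(latency alert | causes) = 1 − (1−0.07)·∏(1−qᵢ) over the active causes.
P(latency alert | misconfigured router) = 0.66241*0.76 + 0.968942*0.24 = 0.503432 + 0.232546 = 0.735978
The DDoS attack-present share is 0.968942*0.24 = 0.232546.
So P(DDoS attack | latency alert, misconfigured router) = 0.232546/0.735978 ≈ 0.316.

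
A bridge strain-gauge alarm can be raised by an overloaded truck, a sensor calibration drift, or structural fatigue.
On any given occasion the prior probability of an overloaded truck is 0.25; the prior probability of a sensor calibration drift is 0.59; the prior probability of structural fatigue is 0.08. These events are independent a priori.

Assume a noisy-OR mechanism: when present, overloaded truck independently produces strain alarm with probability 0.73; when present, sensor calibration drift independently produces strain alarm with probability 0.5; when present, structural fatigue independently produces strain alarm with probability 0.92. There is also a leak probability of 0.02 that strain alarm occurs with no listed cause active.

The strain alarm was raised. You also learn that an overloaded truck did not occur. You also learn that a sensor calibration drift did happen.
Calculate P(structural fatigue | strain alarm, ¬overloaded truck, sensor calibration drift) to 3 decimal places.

Under noisy-OR, P(strain alarm | causes) = 1 − (1−0.02)·∏(1−qᵢ) over the active causes.
Enumerate both values of structural fatigue and weight by the priors:
  P(strain alarm | ¬overloaded truck, sensor calibration drift) = 0.51*0.92 + 0.9608*0.08
        = 0.469200 + 0.076864 = 0.546064
The terms with structural fatigue present sum to 0.076864, so
  P(structural fatigue | strain alarm, ¬overloaded truck, sensor calibration drift) = 0.076864 / 0.546064 ≈ 0.141

P(structural fatigue | strain alarm, ¬overloaded truck, sensor calibration drift) ≈ 0.141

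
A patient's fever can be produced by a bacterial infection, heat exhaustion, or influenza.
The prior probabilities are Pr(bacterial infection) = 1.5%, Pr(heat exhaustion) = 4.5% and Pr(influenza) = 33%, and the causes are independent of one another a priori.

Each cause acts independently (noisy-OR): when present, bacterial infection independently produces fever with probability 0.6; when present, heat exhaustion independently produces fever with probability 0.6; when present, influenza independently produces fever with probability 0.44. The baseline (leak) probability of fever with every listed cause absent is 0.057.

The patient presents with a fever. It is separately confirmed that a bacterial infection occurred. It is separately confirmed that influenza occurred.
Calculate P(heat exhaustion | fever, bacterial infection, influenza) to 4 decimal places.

Under noisy-OR, P(fever | causes) = 1 − (1−0.057)·∏(1−qᵢ) over the active causes.
Weight on heat exhaustion=true, given the evidence: 0.915507*0.045 = 0.041198
Normalizer over all consistent configurations: 0.788768*0.955 + 0.915507*0.045 = 0.794471
Posterior = 0.041198 / 0.794471 ≈ 0.0519

P(heat exhaustion | fever, bacterial infection, influenza) ≈ 0.0519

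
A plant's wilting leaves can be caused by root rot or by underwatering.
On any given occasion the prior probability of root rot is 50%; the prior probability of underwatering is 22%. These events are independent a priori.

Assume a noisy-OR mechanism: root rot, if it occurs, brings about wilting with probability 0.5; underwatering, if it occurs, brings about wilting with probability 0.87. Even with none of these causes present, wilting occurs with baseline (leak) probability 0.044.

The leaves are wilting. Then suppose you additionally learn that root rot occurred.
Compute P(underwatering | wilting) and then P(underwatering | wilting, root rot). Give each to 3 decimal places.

Under noisy-OR, P(wilting | causes) = 1 − (1−0.044)·∏(1−qᵢ) over the active causes.
For the numerator, keep only underwatering=true terms: 0.096329 + 0.103165 = 0.199494
Normalizer over all consistent configurations: 0.044×0.5×0.78 + 0.87572×0.5×0.22 + 0.522×0.5×0.78 + 0.93786×0.5×0.22 = 0.420234
Posterior = 0.199494 / 0.420234 ≈ 0.475

Now also conditioning on root rot=true:
P(wilting | root rot) = 0.522×0.78 + 0.93786×0.22 = 0.407160 + 0.206329 = 0.613489
Of this, 0.206329 comes from 0.93786×0.22 (the underwatering=true cases).
P(underwatering | wilting, root rot) = 0.206329 / 0.613489 ≈ 0.336
The drop from 0.475 to 0.336 is the explaining-away (discounting) effect.

P(underwatering | wilting) ≈ 0.475; P(underwatering | wilting, root rot) ≈ 0.336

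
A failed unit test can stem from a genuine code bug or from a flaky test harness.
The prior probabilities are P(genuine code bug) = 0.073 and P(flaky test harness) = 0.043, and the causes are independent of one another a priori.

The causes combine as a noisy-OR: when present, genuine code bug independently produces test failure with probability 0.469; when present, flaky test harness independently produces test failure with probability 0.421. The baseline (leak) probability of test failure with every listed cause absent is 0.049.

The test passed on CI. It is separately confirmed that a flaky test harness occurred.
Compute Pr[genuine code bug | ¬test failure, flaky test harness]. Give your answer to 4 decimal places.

Pr[genuine code bug | ¬test failure, flaky test harness] ≈ 0.0401

Under noisy-OR, P(test failure | causes) = 1 − (1−0.049)·∏(1−qᵢ) over the active causes.
P(¬test failure | flaky test harness) = 0.550629·0.927 + 0.292384·0.073 = 0.510433 + 0.021344 = 0.531777
Restricting to configurations with genuine code bug present: 0.292384·0.073 = 0.021344.
P(genuine code bug | ¬test failure, flaky test harness) = 0.021344 / 0.531777 ≈ 0.0401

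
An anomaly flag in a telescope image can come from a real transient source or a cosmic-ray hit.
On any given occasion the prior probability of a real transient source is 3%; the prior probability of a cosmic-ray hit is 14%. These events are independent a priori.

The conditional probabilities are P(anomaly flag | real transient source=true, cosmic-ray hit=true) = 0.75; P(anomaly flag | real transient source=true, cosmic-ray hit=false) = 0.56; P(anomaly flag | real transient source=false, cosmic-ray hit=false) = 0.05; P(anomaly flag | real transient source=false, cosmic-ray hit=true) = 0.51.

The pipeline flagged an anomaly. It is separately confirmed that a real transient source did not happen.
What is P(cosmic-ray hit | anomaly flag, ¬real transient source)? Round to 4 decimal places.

P(anomaly flag | ¬real transient source) = 0.05*0.86 + 0.51*0.14 = 0.043000 + 0.071400 = 0.114400
Of this, 0.071400 comes from 0.51*0.14 (the cosmic-ray hit=true cases).
So P(cosmic-ray hit | anomaly flag, ¬real transient source) = 0.071400/0.114400 ≈ 0.6241.

P(cosmic-ray hit | anomaly flag, ¬real transient source) ≈ 0.6241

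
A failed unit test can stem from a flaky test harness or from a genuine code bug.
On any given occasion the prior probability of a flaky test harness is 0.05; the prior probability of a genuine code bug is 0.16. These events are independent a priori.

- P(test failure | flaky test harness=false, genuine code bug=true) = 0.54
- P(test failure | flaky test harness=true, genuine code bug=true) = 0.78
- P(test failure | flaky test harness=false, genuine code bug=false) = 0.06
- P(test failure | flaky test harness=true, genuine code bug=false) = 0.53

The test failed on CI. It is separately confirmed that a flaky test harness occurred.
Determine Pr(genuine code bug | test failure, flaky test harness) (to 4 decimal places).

Pr(genuine code bug | test failure, flaky test harness) ≈ 0.2189

Enumerate both values of genuine code bug and weight by the priors:
  P(test failure | flaky test harness) = 0.53*0.84 + 0.78*0.16
        = 0.445200 + 0.124800 = 0.570000
Configurations with genuine code bug contribute 0.124800, so
  P(genuine code bug | test failure, flaky test harness) = 0.124800 / 0.570000 ≈ 0.2189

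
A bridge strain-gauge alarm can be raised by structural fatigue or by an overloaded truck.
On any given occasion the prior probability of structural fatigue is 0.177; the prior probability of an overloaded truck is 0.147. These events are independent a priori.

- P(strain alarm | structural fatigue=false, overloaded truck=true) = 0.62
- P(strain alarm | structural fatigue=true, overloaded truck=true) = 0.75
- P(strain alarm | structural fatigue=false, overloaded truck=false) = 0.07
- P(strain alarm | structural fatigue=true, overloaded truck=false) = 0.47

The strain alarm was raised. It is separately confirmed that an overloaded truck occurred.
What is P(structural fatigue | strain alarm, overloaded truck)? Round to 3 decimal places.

P(structural fatigue | strain alarm, overloaded truck) ≈ 0.206

For the numerator, keep only structural fatigue=true terms: 0.75×0.177 = 0.132750
Normalizer over all consistent configurations: 0.62×0.823 + 0.75×0.177 = 0.643010
P(structural fatigue | strain alarm, overloaded truck) = 0.132750/0.643010 ≈ 0.206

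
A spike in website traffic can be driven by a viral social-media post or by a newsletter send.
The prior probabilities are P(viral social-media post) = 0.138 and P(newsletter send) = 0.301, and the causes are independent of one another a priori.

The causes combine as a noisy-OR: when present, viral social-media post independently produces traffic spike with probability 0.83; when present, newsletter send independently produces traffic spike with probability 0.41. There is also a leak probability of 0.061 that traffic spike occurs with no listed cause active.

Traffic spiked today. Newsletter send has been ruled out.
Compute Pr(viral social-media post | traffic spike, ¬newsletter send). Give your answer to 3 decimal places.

Pr(viral social-media post | traffic spike, ¬newsletter send) ≈ 0.688

Under noisy-OR, P(traffic spike | causes) = 1 − (1−0.061)·∏(1−qᵢ) over the active causes.
For the numerator, keep only viral social-media post=true terms: 0.84037·0.138 = 0.115971
Denominator P(traffic spike | ¬newsletter send): 0.061·0.862 + 0.84037·0.138 = 0.168553
P(viral social-media post | traffic spike, ¬newsletter send) = 0.115971/0.168553 ≈ 0.688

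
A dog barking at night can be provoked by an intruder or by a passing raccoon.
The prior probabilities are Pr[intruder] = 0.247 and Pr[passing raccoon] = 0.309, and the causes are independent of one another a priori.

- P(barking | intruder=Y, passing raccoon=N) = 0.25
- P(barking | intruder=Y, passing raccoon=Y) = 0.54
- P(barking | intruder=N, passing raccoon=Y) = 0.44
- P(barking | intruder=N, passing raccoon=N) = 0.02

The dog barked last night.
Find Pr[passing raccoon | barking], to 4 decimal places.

Weight on passing raccoon=true, given the evidence: 0.102378 + 0.041214 = 0.143592
Denominator P(barking): 0.02·0.753·0.691 + 0.44·0.753·0.309 + 0.25·0.247·0.691 + 0.54·0.247·0.309 = 0.196667
P(passing raccoon | barking) = 0.143592/0.196667 ≈ 0.7301

Pr[passing raccoon | barking] ≈ 0.7301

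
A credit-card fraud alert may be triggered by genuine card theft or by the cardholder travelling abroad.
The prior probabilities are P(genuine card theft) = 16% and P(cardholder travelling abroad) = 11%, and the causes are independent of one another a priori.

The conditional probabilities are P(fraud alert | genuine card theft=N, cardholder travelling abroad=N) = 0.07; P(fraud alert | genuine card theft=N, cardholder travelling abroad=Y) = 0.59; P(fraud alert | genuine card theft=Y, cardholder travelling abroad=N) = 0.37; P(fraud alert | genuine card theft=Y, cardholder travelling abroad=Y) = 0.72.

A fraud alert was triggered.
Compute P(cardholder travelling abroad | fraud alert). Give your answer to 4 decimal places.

Weight on cardholder travelling abroad=true, given the evidence: 0.054516 + 0.012672 = 0.067188
The normalizing constant is 0.07*0.84*0.89 + 0.59*0.84*0.11 + 0.37*0.16*0.89 + 0.72*0.16*0.11 = 0.172208
P(cardholder travelling abroad | fraud alert) = 0.067188/0.172208 ≈ 0.3902

P(cardholder travelling abroad | fraud alert) ≈ 0.3902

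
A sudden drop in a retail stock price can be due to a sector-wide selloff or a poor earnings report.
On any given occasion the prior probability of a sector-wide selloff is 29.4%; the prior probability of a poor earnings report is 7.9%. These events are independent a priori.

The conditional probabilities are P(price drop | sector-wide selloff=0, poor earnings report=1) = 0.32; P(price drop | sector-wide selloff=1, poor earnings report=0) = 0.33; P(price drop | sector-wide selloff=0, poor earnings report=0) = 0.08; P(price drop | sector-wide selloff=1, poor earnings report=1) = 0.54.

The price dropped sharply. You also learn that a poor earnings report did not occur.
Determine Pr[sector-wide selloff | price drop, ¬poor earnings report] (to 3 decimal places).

Pr[sector-wide selloff | price drop, ¬poor earnings report] ≈ 0.632

For the numerator, keep only sector-wide selloff=true terms: 0.33*0.294 = 0.097020
Denominator P(price drop | ¬poor earnings report): 0.08*0.706 + 0.33*0.294 = 0.153500
Posterior = 0.097020 / 0.153500 ≈ 0.632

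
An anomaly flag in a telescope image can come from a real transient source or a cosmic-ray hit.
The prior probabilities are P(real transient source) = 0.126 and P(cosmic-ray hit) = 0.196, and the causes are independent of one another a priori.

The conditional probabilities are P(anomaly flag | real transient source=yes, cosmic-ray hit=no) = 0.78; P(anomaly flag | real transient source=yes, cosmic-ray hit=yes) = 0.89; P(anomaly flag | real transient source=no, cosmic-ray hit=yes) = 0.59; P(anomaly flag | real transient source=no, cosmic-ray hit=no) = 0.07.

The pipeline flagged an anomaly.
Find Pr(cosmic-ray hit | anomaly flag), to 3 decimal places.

By total probability over the 4 (real transient source, cosmic-ray hit) configurations:
  P(anomaly flag) = 0.07·0.874·0.804 + 0.59·0.874·0.196 + 0.78·0.126·0.804 + 0.89·0.126·0.196
        = 0.049189 + 0.101069 + 0.079017 + 0.021979 = 0.251254
Configurations with cosmic-ray hit contribute 0.123048, so
  P(cosmic-ray hit | anomaly flag) = 0.123048 / 0.251254 ≈ 0.490

Pr(cosmic-ray hit | anomaly flag) ≈ 0.490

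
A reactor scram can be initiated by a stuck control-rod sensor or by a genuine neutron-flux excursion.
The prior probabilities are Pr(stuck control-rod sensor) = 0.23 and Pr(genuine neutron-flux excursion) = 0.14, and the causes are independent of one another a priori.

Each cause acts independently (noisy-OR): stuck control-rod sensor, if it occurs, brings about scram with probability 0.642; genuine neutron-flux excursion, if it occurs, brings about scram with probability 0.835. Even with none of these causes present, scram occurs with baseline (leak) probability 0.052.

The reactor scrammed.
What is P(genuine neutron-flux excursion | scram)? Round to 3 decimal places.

P(genuine neutron-flux excursion | scram) ≈ 0.424

Under noisy-OR, P(scram | causes) = 1 − (1−0.052)·∏(1−qᵢ) over the active causes.
P(scram) = 0.052×0.77×0.86 + 0.84358×0.77×0.14 + 0.660616×0.23×0.86 + 0.944002×0.23×0.14 = 0.034434 + 0.090938 + 0.130670 + 0.030397 = 0.286439
Of this, 0.121335 comes from 0.090938 + 0.030397 (the genuine neutron-flux excursion=true cases).
So P(genuine neutron-flux excursion | scram) = 0.121335/0.286439 ≈ 0.424.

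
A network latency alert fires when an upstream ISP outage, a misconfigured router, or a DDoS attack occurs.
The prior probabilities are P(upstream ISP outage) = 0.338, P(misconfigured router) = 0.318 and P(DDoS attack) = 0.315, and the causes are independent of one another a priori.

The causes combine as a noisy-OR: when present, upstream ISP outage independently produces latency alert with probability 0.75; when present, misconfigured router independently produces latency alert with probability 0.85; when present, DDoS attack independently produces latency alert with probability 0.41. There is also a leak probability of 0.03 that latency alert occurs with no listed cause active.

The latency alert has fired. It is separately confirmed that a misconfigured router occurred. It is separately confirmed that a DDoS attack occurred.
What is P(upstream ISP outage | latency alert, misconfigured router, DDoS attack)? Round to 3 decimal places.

P(upstream ISP outage | latency alert, misconfigured router, DDoS attack) ≈ 0.353

Under noisy-OR, P(latency alert | causes) = 1 − (1−0.03)·∏(1−qᵢ) over the active causes.
Enumerate both values of upstream ISP outage and weight by the priors:
  P(latency alert | misconfigured router, DDoS attack) = 0.914155*0.662 + 0.978539*0.338
        = 0.605171 + 0.330746 = 0.935917
Keeping only the upstream ISP outage-present terms gives 0.330746, so
  P(upstream ISP outage | latency alert, misconfigured router, DDoS attack) = 0.330746 / 0.935917 ≈ 0.353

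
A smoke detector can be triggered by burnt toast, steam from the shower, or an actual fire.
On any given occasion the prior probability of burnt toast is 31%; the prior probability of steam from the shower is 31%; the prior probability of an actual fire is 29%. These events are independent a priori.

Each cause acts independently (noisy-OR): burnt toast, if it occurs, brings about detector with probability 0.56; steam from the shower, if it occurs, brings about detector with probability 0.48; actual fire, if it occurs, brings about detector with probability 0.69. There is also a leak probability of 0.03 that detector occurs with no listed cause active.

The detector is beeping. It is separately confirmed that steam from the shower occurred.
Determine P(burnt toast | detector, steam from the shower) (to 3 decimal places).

P(burnt toast | detector, steam from the shower) ≈ 0.383

Under noisy-OR, P(detector | causes) = 1 − (1−0.03)·∏(1−qᵢ) over the active causes.
P(detector | steam from the shower) = 0.4956×0.69×0.71 + 0.843636×0.69×0.29 + 0.778064×0.31×0.71 + 0.9312×0.31×0.29 = 0.242794 + 0.168812 + 0.171252 + 0.083715 = 0.666573
The burnt toast-present share is 0.171252 + 0.083715 = 0.254967.
So P(burnt toast | detector, steam from the shower) = 0.254967/0.666573 ≈ 0.383.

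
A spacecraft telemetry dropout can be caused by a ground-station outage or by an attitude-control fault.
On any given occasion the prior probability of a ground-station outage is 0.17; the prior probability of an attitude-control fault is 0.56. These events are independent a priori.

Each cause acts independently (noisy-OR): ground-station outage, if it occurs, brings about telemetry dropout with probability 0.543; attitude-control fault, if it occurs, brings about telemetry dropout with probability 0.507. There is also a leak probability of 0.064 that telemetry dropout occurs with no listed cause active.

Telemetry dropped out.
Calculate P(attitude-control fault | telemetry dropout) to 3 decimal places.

P(attitude-control fault | telemetry dropout) ≈ 0.831

Under noisy-OR, P(telemetry dropout | causes) = 1 − (1−0.064)·∏(1−qᵢ) over the active causes.
Numerator (weight on configurations with attitude-control fault): 0.250319 + 0.075124 = 0.325443
Normalizer over all consistent configurations: 0.064×0.83×0.44 + 0.538552×0.83×0.56 + 0.572248×0.17×0.44 + 0.789118×0.17×0.56 = 0.391620
Posterior = 0.325443 / 0.391620 ≈ 0.831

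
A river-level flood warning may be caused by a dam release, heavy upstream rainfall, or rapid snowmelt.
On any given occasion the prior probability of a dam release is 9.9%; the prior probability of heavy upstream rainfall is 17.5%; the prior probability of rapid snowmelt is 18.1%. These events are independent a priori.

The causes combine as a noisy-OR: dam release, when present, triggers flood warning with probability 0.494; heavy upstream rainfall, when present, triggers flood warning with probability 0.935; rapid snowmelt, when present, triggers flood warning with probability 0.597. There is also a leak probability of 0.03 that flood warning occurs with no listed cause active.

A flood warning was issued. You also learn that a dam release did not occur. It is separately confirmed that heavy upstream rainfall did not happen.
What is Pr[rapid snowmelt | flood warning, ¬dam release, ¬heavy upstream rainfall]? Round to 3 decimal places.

Pr[rapid snowmelt | flood warning, ¬dam release, ¬heavy upstream rainfall] ≈ 0.818

Under noisy-OR, P(flood warning | causes) = 1 − (1−0.03)·∏(1−qᵢ) over the active causes.
Numerator (weight on configurations with rapid snowmelt): 0.60909·0.181 = 0.110245
Normalizer over all consistent configurations: 0.03·0.819 + 0.60909·0.181 = 0.134815
P(rapid snowmelt | flood warning, ¬dam release, ¬heavy upstream rainfall) = 0.110245/0.134815 ≈ 0.818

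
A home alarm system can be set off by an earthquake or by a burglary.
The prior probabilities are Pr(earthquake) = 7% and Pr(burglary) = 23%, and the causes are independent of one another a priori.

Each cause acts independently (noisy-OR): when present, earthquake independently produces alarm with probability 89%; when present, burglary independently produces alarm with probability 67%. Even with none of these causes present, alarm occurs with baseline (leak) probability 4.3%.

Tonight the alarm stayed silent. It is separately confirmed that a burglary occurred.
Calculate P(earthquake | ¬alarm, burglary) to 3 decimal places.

P(earthquake | ¬alarm, burglary) ≈ 0.008

Under noisy-OR, P(alarm | causes) = 1 − (1−0.043)·∏(1−qᵢ) over the active causes.
For the numerator, keep only earthquake=true terms: 0.034739·0.07 = 0.002432
Denominator P(¬alarm | burglary): 0.31581·0.93 + 0.034739·0.07 = 0.296135
Posterior = 0.002432 / 0.296135 ≈ 0.008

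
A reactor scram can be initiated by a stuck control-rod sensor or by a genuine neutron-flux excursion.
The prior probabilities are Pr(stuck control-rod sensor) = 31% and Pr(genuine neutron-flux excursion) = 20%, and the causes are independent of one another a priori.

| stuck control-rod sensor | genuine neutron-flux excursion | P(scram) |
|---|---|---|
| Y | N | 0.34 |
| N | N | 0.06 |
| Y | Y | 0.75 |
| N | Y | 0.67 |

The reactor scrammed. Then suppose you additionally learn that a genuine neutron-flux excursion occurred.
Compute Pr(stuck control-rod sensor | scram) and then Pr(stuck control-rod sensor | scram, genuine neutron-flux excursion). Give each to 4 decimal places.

Pr(stuck control-rod sensor | scram) ≈ 0.5102; Pr(stuck control-rod sensor | scram, genuine neutron-flux excursion) ≈ 0.3346

Enumerate the 4 (stuck control-rod sensor, genuine neutron-flux excursion) configurations and weight by the priors:
  P(scram) = 0.06*0.69*0.8 + 0.67*0.69*0.2 + 0.34*0.31*0.8 + 0.75*0.31*0.2
        = 0.033120 + 0.092460 + 0.084320 + 0.046500 = 0.256400
Keeping only the stuck control-rod sensor-present terms gives 0.130820, so
  P(stuck control-rod sensor | scram) = 0.130820 / 0.256400 ≈ 0.5102

With the extra evidence:
Sum P(scram|·) weighted by the priors over both values of stuck control-rod sensor:
  P(scram | genuine neutron-flux excursion) = 0.67·0.69 + 0.75·0.31
        = 0.462300 + 0.232500 = 0.694800
Keeping only the stuck control-rod sensor-present terms gives 0.232500, so
  P(stuck control-rod sensor | scram, genuine neutron-flux excursion) = 0.232500 / 0.694800 ≈ 0.3346
— genuine neutron-flux excursion explains away the evidence for stuck control-rod sensor.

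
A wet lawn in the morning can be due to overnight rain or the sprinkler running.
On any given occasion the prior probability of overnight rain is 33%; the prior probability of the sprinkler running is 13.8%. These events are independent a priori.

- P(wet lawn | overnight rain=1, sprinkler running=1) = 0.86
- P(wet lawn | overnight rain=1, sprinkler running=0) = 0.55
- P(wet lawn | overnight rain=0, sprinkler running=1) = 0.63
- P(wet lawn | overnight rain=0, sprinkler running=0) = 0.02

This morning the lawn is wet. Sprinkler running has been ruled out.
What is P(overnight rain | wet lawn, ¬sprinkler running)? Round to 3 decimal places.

P(overnight rain | wet lawn, ¬sprinkler running) ≈ 0.931

Enumerate both values of overnight rain and weight by the priors:
  P(wet lawn | ¬sprinkler running) = 0.02*0.67 + 0.55*0.33
        = 0.013400 + 0.181500 = 0.194900
Configurations with overnight rain contribute 0.181500, so
  P(overnight rain | wet lawn, ¬sprinkler running) = 0.181500 / 0.194900 ≈ 0.931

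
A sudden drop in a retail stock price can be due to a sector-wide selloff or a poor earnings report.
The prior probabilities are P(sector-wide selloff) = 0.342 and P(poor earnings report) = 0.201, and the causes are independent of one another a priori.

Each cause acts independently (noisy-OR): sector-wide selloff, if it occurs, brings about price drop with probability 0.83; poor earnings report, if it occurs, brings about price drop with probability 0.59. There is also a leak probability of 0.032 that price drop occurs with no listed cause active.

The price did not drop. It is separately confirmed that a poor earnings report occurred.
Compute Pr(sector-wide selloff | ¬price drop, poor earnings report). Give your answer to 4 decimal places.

Under noisy-OR, P(price drop | causes) = 1 − (1−0.032)·∏(1−qᵢ) over the active causes.
Weight on sector-wide selloff=true, given the evidence: 0.06747×0.342 = 0.023075
The normalizing constant is 0.39688×0.658 + 0.06747×0.342 = 0.284222
Posterior = 0.023075 / 0.284222 ≈ 0.0812

Pr(sector-wide selloff | ¬price drop, poor earnings report) ≈ 0.0812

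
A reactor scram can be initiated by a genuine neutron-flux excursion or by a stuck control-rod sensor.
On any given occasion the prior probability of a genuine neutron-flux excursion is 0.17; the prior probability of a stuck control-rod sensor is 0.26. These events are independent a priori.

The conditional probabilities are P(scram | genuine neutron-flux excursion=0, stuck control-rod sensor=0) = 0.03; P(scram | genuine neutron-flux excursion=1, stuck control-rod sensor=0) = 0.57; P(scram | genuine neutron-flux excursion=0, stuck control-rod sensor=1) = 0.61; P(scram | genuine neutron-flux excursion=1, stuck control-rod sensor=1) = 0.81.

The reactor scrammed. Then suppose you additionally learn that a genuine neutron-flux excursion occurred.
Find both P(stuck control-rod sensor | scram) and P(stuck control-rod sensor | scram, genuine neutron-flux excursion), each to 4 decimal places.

Enumerate the 4 (genuine neutron-flux excursion, stuck control-rod sensor) configurations and weight by the priors:
  P(scram) = 0.03×0.83×0.74 + 0.61×0.83×0.26 + 0.57×0.17×0.74 + 0.81×0.17×0.26
        = 0.018426 + 0.131638 + 0.071706 + 0.035802 = 0.257572
Configurations with stuck control-rod sensor contribute 0.167440, so
  P(stuck control-rod sensor | scram) = 0.167440 / 0.257572 ≈ 0.6501

Now also conditioning on genuine neutron-flux excursion=true:
By total probability over both values of stuck control-rod sensor:
  P(scram | genuine neutron-flux excursion) = 0.57*0.74 + 0.81*0.26
        = 0.421800 + 0.210600 = 0.632400
Keeping only the stuck control-rod sensor-present terms gives 0.210600, so
  P(stuck control-rod sensor | scram, genuine neutron-flux excursion) = 0.210600 / 0.632400 ≈ 0.3330
This is intercausal reasoning (explaining away): once genuine neutron-flux excursion accounts for the scram, stuck control-rod sensor becomes less likely.

P(stuck control-rod sensor | scram) ≈ 0.6501; P(stuck control-rod sensor | scram, genuine neutron-flux excursion) ≈ 0.3330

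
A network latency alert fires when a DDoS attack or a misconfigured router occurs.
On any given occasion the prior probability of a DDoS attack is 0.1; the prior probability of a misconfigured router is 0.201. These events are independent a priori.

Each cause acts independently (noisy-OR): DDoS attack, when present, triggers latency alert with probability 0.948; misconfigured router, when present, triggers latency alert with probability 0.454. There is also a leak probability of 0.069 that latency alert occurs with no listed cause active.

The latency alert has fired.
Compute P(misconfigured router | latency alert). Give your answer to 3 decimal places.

P(misconfigured router | latency alert) ≈ 0.463

Under noisy-OR, P(latency alert | causes) = 1 − (1−0.069)·∏(1−qᵢ) over the active causes.
P(latency alert) = 0.069×0.9×0.799 + 0.491674×0.9×0.201 + 0.951588×0.1×0.799 + 0.973567×0.1×0.201 = 0.049618 + 0.088944 + 0.076032 + 0.019569 = 0.234163
Restricting to configurations with misconfigured router present: 0.088944 + 0.019569 = 0.108513.
P(misconfigured router | latency alert) = 0.108513 / 0.234163 ≈ 0.463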